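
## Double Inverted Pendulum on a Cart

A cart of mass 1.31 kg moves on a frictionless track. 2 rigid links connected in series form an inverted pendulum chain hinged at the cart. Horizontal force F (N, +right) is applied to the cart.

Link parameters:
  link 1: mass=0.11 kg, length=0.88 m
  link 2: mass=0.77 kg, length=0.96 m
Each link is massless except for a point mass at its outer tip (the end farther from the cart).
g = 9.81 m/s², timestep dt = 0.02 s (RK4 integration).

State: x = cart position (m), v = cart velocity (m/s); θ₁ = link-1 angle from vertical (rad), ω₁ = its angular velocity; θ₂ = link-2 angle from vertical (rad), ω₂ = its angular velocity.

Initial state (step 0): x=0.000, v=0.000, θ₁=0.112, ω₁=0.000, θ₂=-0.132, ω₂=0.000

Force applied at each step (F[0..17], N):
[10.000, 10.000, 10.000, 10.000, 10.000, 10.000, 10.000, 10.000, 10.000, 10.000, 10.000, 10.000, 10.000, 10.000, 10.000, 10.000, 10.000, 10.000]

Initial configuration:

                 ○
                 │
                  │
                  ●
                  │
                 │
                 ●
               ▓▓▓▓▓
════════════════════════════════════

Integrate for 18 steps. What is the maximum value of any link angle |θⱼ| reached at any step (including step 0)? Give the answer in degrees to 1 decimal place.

Answer: 53.1°

Derivation:
apply F[0]=+10.000 → step 1: x=0.001, v=0.141, θ₁=0.113, ω₁=0.144, θ₂=-0.135, ω₂=-0.301
apply F[1]=+10.000 → step 2: x=0.006, v=0.283, θ₁=0.118, ω₁=0.287, θ₂=-0.144, ω₂=-0.602
apply F[2]=+10.000 → step 3: x=0.013, v=0.425, θ₁=0.125, ω₁=0.424, θ₂=-0.159, ω₂=-0.900
apply F[3]=+10.000 → step 4: x=0.023, v=0.567, θ₁=0.135, ω₁=0.553, θ₂=-0.180, ω₂=-1.191
apply F[4]=+10.000 → step 5: x=0.035, v=0.710, θ₁=0.147, ω₁=0.664, θ₂=-0.207, ω₂=-1.471
apply F[5]=+10.000 → step 6: x=0.051, v=0.854, θ₁=0.161, ω₁=0.751, θ₂=-0.239, ω₂=-1.733
apply F[6]=+10.000 → step 7: x=0.070, v=0.999, θ₁=0.177, ω₁=0.810, θ₂=-0.276, ω₂=-1.975
apply F[7]=+10.000 → step 8: x=0.091, v=1.144, θ₁=0.193, ω₁=0.836, θ₂=-0.318, ω₂=-2.195
apply F[8]=+10.000 → step 9: x=0.115, v=1.291, θ₁=0.210, ω₁=0.829, θ₂=-0.364, ω₂=-2.395
apply F[9]=+10.000 → step 10: x=0.143, v=1.438, θ₁=0.226, ω₁=0.791, θ₂=-0.413, ω₂=-2.579
apply F[10]=+10.000 → step 11: x=0.173, v=1.586, θ₁=0.241, ω₁=0.721, θ₂=-0.467, ω₂=-2.749
apply F[11]=+10.000 → step 12: x=0.206, v=1.734, θ₁=0.255, ω₁=0.622, θ₂=-0.523, ω₂=-2.909
apply F[12]=+10.000 → step 13: x=0.242, v=1.882, θ₁=0.266, ω₁=0.494, θ₂=-0.583, ω₂=-3.063
apply F[13]=+10.000 → step 14: x=0.281, v=2.030, θ₁=0.274, ω₁=0.336, θ₂=-0.646, ω₂=-3.213
apply F[14]=+10.000 → step 15: x=0.323, v=2.179, θ₁=0.279, ω₁=0.148, θ₂=-0.711, ω₂=-3.361
apply F[15]=+10.000 → step 16: x=0.369, v=2.328, θ₁=0.280, ω₁=-0.072, θ₂=-0.780, ω₂=-3.509
apply F[16]=+10.000 → step 17: x=0.417, v=2.477, θ₁=0.276, ω₁=-0.327, θ₂=-0.852, ω₂=-3.657
apply F[17]=+10.000 → step 18: x=0.468, v=2.626, θ₁=0.267, ω₁=-0.618, θ₂=-0.926, ω₂=-3.803
Max |angle| over trajectory = 0.926 rad = 53.1°.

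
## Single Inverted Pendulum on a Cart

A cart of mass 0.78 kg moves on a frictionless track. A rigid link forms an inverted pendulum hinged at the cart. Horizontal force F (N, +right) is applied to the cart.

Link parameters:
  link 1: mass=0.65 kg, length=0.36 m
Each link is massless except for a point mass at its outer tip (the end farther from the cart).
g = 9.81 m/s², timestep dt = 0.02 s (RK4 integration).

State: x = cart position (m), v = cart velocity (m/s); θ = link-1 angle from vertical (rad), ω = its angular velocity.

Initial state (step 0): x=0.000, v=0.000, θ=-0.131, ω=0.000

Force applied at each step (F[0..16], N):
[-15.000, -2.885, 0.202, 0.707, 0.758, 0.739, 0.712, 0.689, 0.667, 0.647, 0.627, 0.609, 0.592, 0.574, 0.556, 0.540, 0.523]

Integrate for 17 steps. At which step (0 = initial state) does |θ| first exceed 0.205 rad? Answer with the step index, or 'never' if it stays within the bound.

Answer: never

Derivation:
apply F[0]=-15.000 → step 1: x=-0.004, v=-0.359, θ=-0.122, ω=0.920
apply F[1]=-2.885 → step 2: x=-0.011, v=-0.415, θ=-0.103, ω=1.013
apply F[2]=+0.202 → step 3: x=-0.019, v=-0.395, θ=-0.083, ω=0.908
apply F[3]=+0.707 → step 4: x=-0.027, v=-0.366, θ=-0.066, ω=0.785
apply F[4]=+0.758 → step 5: x=-0.034, v=-0.337, θ=-0.052, ω=0.673
apply F[5]=+0.739 → step 6: x=-0.041, v=-0.311, θ=-0.039, ω=0.576
apply F[6]=+0.712 → step 7: x=-0.046, v=-0.287, θ=-0.029, ω=0.491
apply F[7]=+0.689 → step 8: x=-0.052, v=-0.265, θ=-0.020, ω=0.418
apply F[8]=+0.667 → step 9: x=-0.057, v=-0.246, θ=-0.012, ω=0.355
apply F[9]=+0.647 → step 10: x=-0.062, v=-0.228, θ=-0.005, ω=0.301
apply F[10]=+0.627 → step 11: x=-0.066, v=-0.211, θ=0.000, ω=0.254
apply F[11]=+0.609 → step 12: x=-0.070, v=-0.196, θ=0.005, ω=0.213
apply F[12]=+0.592 → step 13: x=-0.074, v=-0.182, θ=0.009, ω=0.177
apply F[13]=+0.574 → step 14: x=-0.078, v=-0.169, θ=0.012, ω=0.147
apply F[14]=+0.556 → step 15: x=-0.081, v=-0.157, θ=0.015, ω=0.121
apply F[15]=+0.540 → step 16: x=-0.084, v=-0.146, θ=0.017, ω=0.098
apply F[16]=+0.523 → step 17: x=-0.087, v=-0.135, θ=0.019, ω=0.078
max |θ| = 0.131 ≤ 0.205 over all 18 states.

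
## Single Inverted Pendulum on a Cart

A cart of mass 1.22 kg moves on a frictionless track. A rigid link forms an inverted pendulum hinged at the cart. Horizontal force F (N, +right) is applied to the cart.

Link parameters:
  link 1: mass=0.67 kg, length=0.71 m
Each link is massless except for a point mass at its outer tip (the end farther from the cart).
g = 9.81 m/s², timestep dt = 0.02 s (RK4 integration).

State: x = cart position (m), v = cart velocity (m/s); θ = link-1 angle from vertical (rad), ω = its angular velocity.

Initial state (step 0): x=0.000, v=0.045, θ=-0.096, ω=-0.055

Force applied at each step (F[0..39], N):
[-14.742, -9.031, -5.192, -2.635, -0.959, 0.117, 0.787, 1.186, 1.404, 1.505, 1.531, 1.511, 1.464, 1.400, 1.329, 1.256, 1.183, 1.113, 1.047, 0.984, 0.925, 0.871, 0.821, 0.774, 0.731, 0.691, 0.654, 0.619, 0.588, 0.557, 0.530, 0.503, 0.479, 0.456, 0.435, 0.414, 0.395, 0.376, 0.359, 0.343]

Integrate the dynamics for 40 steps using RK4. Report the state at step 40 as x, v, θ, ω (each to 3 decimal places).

apply F[0]=-14.742 → step 1: x=-0.001, v=-0.185, θ=-0.094, ω=0.242
apply F[1]=-9.031 → step 2: x=-0.006, v=-0.323, θ=-0.088, ω=0.410
apply F[2]=-5.192 → step 3: x=-0.014, v=-0.399, θ=-0.079, ω=0.493
apply F[3]=-2.635 → step 4: x=-0.022, v=-0.434, θ=-0.068, ω=0.523
apply F[4]=-0.959 → step 5: x=-0.031, v=-0.443, θ=-0.058, ω=0.518
apply F[5]=+0.117 → step 6: x=-0.040, v=-0.436, θ=-0.048, ω=0.493
apply F[6]=+0.787 → step 7: x=-0.048, v=-0.418, θ=-0.038, ω=0.456
apply F[7]=+1.186 → step 8: x=-0.056, v=-0.395, θ=-0.030, ω=0.414
apply F[8]=+1.404 → step 9: x=-0.064, v=-0.370, θ=-0.022, ω=0.371
apply F[9]=+1.505 → step 10: x=-0.071, v=-0.343, θ=-0.015, ω=0.328
apply F[10]=+1.531 → step 11: x=-0.078, v=-0.317, θ=-0.009, ω=0.288
apply F[11]=+1.511 → step 12: x=-0.084, v=-0.291, θ=-0.003, ω=0.251
apply F[12]=+1.464 → step 13: x=-0.089, v=-0.267, θ=0.001, ω=0.216
apply F[13]=+1.400 → step 14: x=-0.094, v=-0.245, θ=0.005, ω=0.185
apply F[14]=+1.329 → step 15: x=-0.099, v=-0.224, θ=0.009, ω=0.158
apply F[15]=+1.256 → step 16: x=-0.103, v=-0.204, θ=0.012, ω=0.133
apply F[16]=+1.183 → step 17: x=-0.107, v=-0.186, θ=0.014, ω=0.111
apply F[17]=+1.113 → step 18: x=-0.111, v=-0.169, θ=0.016, ω=0.092
apply F[18]=+1.047 → step 19: x=-0.114, v=-0.154, θ=0.018, ω=0.075
apply F[19]=+0.984 → step 20: x=-0.117, v=-0.140, θ=0.019, ω=0.060
apply F[20]=+0.925 → step 21: x=-0.120, v=-0.127, θ=0.020, ω=0.047
apply F[21]=+0.871 → step 22: x=-0.122, v=-0.115, θ=0.021, ω=0.036
apply F[22]=+0.821 → step 23: x=-0.124, v=-0.104, θ=0.022, ω=0.026
apply F[23]=+0.774 → step 24: x=-0.126, v=-0.093, θ=0.022, ω=0.018
apply F[24]=+0.731 → step 25: x=-0.128, v=-0.084, θ=0.022, ω=0.010
apply F[25]=+0.691 → step 26: x=-0.130, v=-0.075, θ=0.022, ω=0.004
apply F[26]=+0.654 → step 27: x=-0.131, v=-0.067, θ=0.023, ω=-0.001
apply F[27]=+0.619 → step 28: x=-0.132, v=-0.059, θ=0.022, ω=-0.006
apply F[28]=+0.588 → step 29: x=-0.133, v=-0.052, θ=0.022, ω=-0.010
apply F[29]=+0.557 → step 30: x=-0.134, v=-0.045, θ=0.022, ω=-0.013
apply F[30]=+0.530 → step 31: x=-0.135, v=-0.039, θ=0.022, ω=-0.016
apply F[31]=+0.503 → step 32: x=-0.136, v=-0.033, θ=0.021, ω=-0.019
apply F[32]=+0.479 → step 33: x=-0.137, v=-0.027, θ=0.021, ω=-0.021
apply F[33]=+0.456 → step 34: x=-0.137, v=-0.022, θ=0.021, ω=-0.022
apply F[34]=+0.435 → step 35: x=-0.137, v=-0.017, θ=0.020, ω=-0.024
apply F[35]=+0.414 → step 36: x=-0.138, v=-0.012, θ=0.020, ω=-0.025
apply F[36]=+0.395 → step 37: x=-0.138, v=-0.008, θ=0.019, ω=-0.025
apply F[37]=+0.376 → step 38: x=-0.138, v=-0.004, θ=0.019, ω=-0.026
apply F[38]=+0.359 → step 39: x=-0.138, v=0.000, θ=0.018, ω=-0.027
apply F[39]=+0.343 → step 40: x=-0.138, v=0.004, θ=0.018, ω=-0.027

Answer: x=-0.138, v=0.004, θ=0.018, ω=-0.027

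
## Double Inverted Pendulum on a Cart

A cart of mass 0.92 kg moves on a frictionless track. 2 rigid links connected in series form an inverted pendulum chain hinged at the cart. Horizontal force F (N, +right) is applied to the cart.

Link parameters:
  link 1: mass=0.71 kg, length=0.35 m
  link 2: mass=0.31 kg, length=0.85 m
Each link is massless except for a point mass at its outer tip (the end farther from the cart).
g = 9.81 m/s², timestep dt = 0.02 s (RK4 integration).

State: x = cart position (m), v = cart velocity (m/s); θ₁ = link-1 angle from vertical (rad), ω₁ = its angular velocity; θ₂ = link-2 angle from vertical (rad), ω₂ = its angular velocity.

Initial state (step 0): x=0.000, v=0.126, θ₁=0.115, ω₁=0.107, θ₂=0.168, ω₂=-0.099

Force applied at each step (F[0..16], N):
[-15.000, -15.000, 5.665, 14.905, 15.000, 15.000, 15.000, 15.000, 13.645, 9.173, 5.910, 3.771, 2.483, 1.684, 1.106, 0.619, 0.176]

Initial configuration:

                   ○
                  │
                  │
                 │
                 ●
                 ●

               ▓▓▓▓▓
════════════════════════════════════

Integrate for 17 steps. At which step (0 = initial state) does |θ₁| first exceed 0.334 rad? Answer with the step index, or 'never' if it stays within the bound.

Answer: never

Derivation:
apply F[0]=-15.000 → step 1: x=-0.001, v=-0.220, θ₁=0.128, ω₁=1.146, θ₂=0.166, ω₂=-0.087
apply F[1]=-15.000 → step 2: x=-0.009, v=-0.566, θ₁=0.161, ω₁=2.200, θ₂=0.164, ω₂=-0.082
apply F[2]=+5.665 → step 3: x=-0.019, v=-0.478, θ₁=0.203, ω₁=2.059, θ₂=0.163, ω₂=-0.088
apply F[3]=+14.905 → step 4: x=-0.026, v=-0.210, θ₁=0.238, ω₁=1.452, θ₂=0.161, ω₂=-0.111
apply F[4]=+15.000 → step 5: x=-0.028, v=0.049, θ₁=0.262, ω₁=0.903, θ₂=0.158, ω₂=-0.148
apply F[5]=+15.000 → step 6: x=-0.024, v=0.301, θ₁=0.275, ω₁=0.393, θ₂=0.155, ω₂=-0.196
apply F[6]=+15.000 → step 7: x=-0.016, v=0.550, θ₁=0.278, ω₁=-0.099, θ₂=0.150, ω₂=-0.250
apply F[7]=+15.000 → step 8: x=-0.002, v=0.800, θ₁=0.271, ω₁=-0.594, θ₂=0.145, ω₂=-0.304
apply F[8]=+13.645 → step 9: x=0.016, v=1.027, θ₁=0.255, ω₁=-1.037, θ₂=0.138, ω₂=-0.354
apply F[9]=+9.173 → step 10: x=0.038, v=1.169, θ₁=0.232, ω₁=-1.268, θ₂=0.131, ω₂=-0.393
apply F[10]=+5.910 → step 11: x=0.062, v=1.250, θ₁=0.205, ω₁=-1.352, θ₂=0.123, ω₂=-0.423
apply F[11]=+3.771 → step 12: x=0.088, v=1.293, θ₁=0.179, ω₁=-1.347, θ₂=0.114, ω₂=-0.446
apply F[12]=+2.483 → step 13: x=0.114, v=1.313, θ₁=0.152, ω₁=-1.300, θ₂=0.105, ω₂=-0.464
apply F[13]=+1.684 → step 14: x=0.140, v=1.322, θ₁=0.127, ω₁=-1.237, θ₂=0.095, ω₂=-0.476
apply F[14]=+1.106 → step 15: x=0.167, v=1.323, θ₁=0.103, ω₁=-1.170, θ₂=0.086, ω₂=-0.483
apply F[15]=+0.619 → step 16: x=0.193, v=1.317, θ₁=0.080, ω₁=-1.102, θ₂=0.076, ω₂=-0.487
apply F[16]=+0.176 → step 17: x=0.219, v=1.307, θ₁=0.059, ω₁=-1.034, θ₂=0.066, ω₂=-0.486
max |θ₁| = 0.278 ≤ 0.334 over all 18 states.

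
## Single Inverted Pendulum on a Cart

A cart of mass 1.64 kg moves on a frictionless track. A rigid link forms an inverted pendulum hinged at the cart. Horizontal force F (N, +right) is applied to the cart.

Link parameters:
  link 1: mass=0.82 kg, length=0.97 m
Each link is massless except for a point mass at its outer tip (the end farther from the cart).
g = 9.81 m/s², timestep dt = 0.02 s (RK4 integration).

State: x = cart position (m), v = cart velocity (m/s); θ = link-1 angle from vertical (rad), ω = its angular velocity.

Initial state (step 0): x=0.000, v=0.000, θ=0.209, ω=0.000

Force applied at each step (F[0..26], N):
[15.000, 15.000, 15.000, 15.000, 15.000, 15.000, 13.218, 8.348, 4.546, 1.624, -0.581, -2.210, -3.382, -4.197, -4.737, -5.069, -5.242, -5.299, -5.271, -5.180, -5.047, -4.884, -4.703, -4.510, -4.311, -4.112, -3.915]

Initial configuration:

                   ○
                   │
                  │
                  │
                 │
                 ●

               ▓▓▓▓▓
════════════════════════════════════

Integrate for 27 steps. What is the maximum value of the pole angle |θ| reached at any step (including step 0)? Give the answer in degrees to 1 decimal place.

Answer: 12.0°

Derivation:
apply F[0]=+15.000 → step 1: x=0.002, v=0.160, θ=0.208, ω=-0.119
apply F[1]=+15.000 → step 2: x=0.006, v=0.320, θ=0.204, ω=-0.239
apply F[2]=+15.000 → step 3: x=0.014, v=0.480, θ=0.198, ω=-0.361
apply F[3]=+15.000 → step 4: x=0.026, v=0.642, θ=0.190, ω=-0.485
apply F[4]=+15.000 → step 5: x=0.040, v=0.805, θ=0.179, ω=-0.614
apply F[5]=+15.000 → step 6: x=0.058, v=0.970, θ=0.165, ω=-0.746
apply F[6]=+13.218 → step 7: x=0.079, v=1.115, θ=0.149, ω=-0.862
apply F[7]=+8.348 → step 8: x=0.102, v=1.203, θ=0.131, ω=-0.924
apply F[8]=+4.546 → step 9: x=0.126, v=1.248, θ=0.113, ω=-0.945
apply F[9]=+1.624 → step 10: x=0.151, v=1.258, θ=0.094, ω=-0.935
apply F[10]=-0.581 → step 11: x=0.176, v=1.244, θ=0.075, ω=-0.903
apply F[11]=-2.210 → step 12: x=0.201, v=1.211, θ=0.058, ω=-0.856
apply F[12]=-3.382 → step 13: x=0.225, v=1.165, θ=0.041, ω=-0.799
apply F[13]=-4.197 → step 14: x=0.247, v=1.111, θ=0.026, ω=-0.736
apply F[14]=-4.737 → step 15: x=0.269, v=1.051, θ=0.012, ω=-0.671
apply F[15]=-5.069 → step 16: x=0.289, v=0.989, θ=-0.001, ω=-0.605
apply F[16]=-5.242 → step 17: x=0.309, v=0.926, θ=-0.012, ω=-0.542
apply F[17]=-5.299 → step 18: x=0.327, v=0.863, θ=-0.023, ω=-0.480
apply F[18]=-5.271 → step 19: x=0.343, v=0.801, θ=-0.032, ω=-0.422
apply F[19]=-5.180 → step 20: x=0.359, v=0.741, θ=-0.039, ω=-0.368
apply F[20]=-5.047 → step 21: x=0.373, v=0.684, θ=-0.046, ω=-0.318
apply F[21]=-4.884 → step 22: x=0.386, v=0.629, θ=-0.052, ω=-0.271
apply F[22]=-4.703 → step 23: x=0.398, v=0.577, θ=-0.057, ω=-0.229
apply F[23]=-4.510 → step 24: x=0.409, v=0.528, θ=-0.061, ω=-0.190
apply F[24]=-4.311 → step 25: x=0.419, v=0.482, θ=-0.065, ω=-0.155
apply F[25]=-4.112 → step 26: x=0.428, v=0.438, θ=-0.068, ω=-0.124
apply F[26]=-3.915 → step 27: x=0.437, v=0.397, θ=-0.070, ω=-0.096
Max |angle| over trajectory = 0.209 rad = 12.0°.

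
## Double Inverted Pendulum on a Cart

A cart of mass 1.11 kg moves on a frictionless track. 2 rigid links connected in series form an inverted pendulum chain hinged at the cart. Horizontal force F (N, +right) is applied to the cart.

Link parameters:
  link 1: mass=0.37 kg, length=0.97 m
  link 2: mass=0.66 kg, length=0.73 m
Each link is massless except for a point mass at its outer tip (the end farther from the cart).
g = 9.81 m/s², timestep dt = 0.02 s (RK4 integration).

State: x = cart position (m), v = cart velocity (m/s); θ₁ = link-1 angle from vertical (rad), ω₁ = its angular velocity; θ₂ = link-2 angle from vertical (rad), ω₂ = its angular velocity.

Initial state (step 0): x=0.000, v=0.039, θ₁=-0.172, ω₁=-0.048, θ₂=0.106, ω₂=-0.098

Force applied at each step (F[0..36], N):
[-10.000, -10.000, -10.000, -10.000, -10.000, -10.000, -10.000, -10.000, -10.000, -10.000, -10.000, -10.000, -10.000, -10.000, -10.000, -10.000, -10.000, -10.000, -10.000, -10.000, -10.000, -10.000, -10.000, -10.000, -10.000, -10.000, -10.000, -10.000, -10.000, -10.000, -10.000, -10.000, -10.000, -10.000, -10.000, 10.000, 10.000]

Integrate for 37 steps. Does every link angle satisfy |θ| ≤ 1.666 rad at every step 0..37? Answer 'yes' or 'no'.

Answer: yes

Derivation:
apply F[0]=-10.000 → step 1: x=-0.001, v=-0.110, θ₁=-0.173, ω₁=-0.025, θ₂=0.106, ω₂=0.104
apply F[1]=-10.000 → step 2: x=-0.004, v=-0.260, θ₁=-0.173, ω₁=-0.002, θ₂=0.110, ω₂=0.307
apply F[2]=-10.000 → step 3: x=-0.011, v=-0.410, θ₁=-0.173, ω₁=0.021, θ₂=0.118, ω₂=0.512
apply F[3]=-10.000 → step 4: x=-0.021, v=-0.560, θ₁=-0.172, ω₁=0.044, θ₂=0.131, ω₂=0.721
apply F[4]=-10.000 → step 5: x=-0.034, v=-0.711, θ₁=-0.171, ω₁=0.068, θ₂=0.147, ω₂=0.934
apply F[5]=-10.000 → step 6: x=-0.049, v=-0.864, θ₁=-0.169, ω₁=0.093, θ₂=0.168, ω₂=1.150
apply F[6]=-10.000 → step 7: x=-0.068, v=-1.018, θ₁=-0.167, ω₁=0.120, θ₂=0.193, ω₂=1.371
apply F[7]=-10.000 → step 8: x=-0.090, v=-1.173, θ₁=-0.165, ω₁=0.152, θ₂=0.223, ω₂=1.596
apply F[8]=-10.000 → step 9: x=-0.115, v=-1.330, θ₁=-0.161, ω₁=0.190, θ₂=0.257, ω₂=1.823
apply F[9]=-10.000 → step 10: x=-0.143, v=-1.490, θ₁=-0.157, ω₁=0.236, θ₂=0.296, ω₂=2.050
apply F[10]=-10.000 → step 11: x=-0.175, v=-1.651, θ₁=-0.152, ω₁=0.293, θ₂=0.339, ω₂=2.276
apply F[11]=-10.000 → step 12: x=-0.209, v=-1.815, θ₁=-0.145, ω₁=0.363, θ₂=0.387, ω₂=2.497
apply F[12]=-10.000 → step 13: x=-0.247, v=-1.981, θ₁=-0.137, ω₁=0.451, θ₂=0.439, ω₂=2.713
apply F[13]=-10.000 → step 14: x=-0.289, v=-2.150, θ₁=-0.127, ω₁=0.557, θ₂=0.495, ω₂=2.919
apply F[14]=-10.000 → step 15: x=-0.333, v=-2.320, θ₁=-0.115, ω₁=0.685, θ₂=0.556, ω₂=3.114
apply F[15]=-10.000 → step 16: x=-0.381, v=-2.493, θ₁=-0.099, ω₁=0.837, θ₂=0.620, ω₂=3.295
apply F[16]=-10.000 → step 17: x=-0.433, v=-2.668, θ₁=-0.081, ω₁=1.014, θ₂=0.687, ω₂=3.460
apply F[17]=-10.000 → step 18: x=-0.488, v=-2.845, θ₁=-0.059, ω₁=1.218, θ₂=0.758, ω₂=3.605
apply F[18]=-10.000 → step 19: x=-0.547, v=-3.023, θ₁=-0.032, ω₁=1.450, θ₂=0.831, ω₂=3.728
apply F[19]=-10.000 → step 20: x=-0.609, v=-3.203, θ₁=-0.000, ω₁=1.710, θ₂=0.907, ω₂=3.822
apply F[20]=-10.000 → step 21: x=-0.675, v=-3.383, θ₁=0.037, ω₁=1.996, θ₂=0.984, ω₂=3.884
apply F[21]=-10.000 → step 22: x=-0.744, v=-3.564, θ₁=0.080, ω₁=2.308, θ₂=1.062, ω₂=3.905
apply F[22]=-10.000 → step 23: x=-0.817, v=-3.743, θ₁=0.129, ω₁=2.643, θ₂=1.140, ω₂=3.877
apply F[23]=-10.000 → step 24: x=-0.894, v=-3.919, θ₁=0.185, ω₁=2.997, θ₂=1.217, ω₂=3.792
apply F[24]=-10.000 → step 25: x=-0.974, v=-4.090, θ₁=0.249, ω₁=3.365, θ₂=1.291, ω₂=3.640
apply F[25]=-10.000 → step 26: x=-1.058, v=-4.252, θ₁=0.320, ω₁=3.741, θ₂=1.362, ω₂=3.413
apply F[26]=-10.000 → step 27: x=-1.144, v=-4.401, θ₁=0.399, ω₁=4.121, θ₂=1.427, ω₂=3.103
apply F[27]=-10.000 → step 28: x=-1.234, v=-4.533, θ₁=0.485, ω₁=4.500, θ₂=1.485, ω₂=2.705
apply F[28]=-10.000 → step 29: x=-1.325, v=-4.640, θ₁=0.579, ω₁=4.879, θ₂=1.535, ω₂=2.217
apply F[29]=-10.000 → step 30: x=-1.419, v=-4.717, θ₁=0.680, ω₁=5.258, θ₂=1.573, ω₂=1.639
apply F[30]=-10.000 → step 31: x=-1.514, v=-4.753, θ₁=0.789, ω₁=5.645, θ₂=1.600, ω₂=0.974
apply F[31]=-10.000 → step 32: x=-1.609, v=-4.736, θ₁=0.906, ω₁=6.048, θ₂=1.612, ω₂=0.231
apply F[32]=-10.000 → step 33: x=-1.703, v=-4.647, θ₁=1.031, ω₁=6.473, θ₂=1.609, ω₂=-0.570
apply F[33]=-10.000 → step 34: x=-1.794, v=-4.462, θ₁=1.165, ω₁=6.912, θ₂=1.589, ω₂=-1.377
apply F[34]=-10.000 → step 35: x=-1.880, v=-4.159, θ₁=1.307, ω₁=7.324, θ₂=1.554, ω₂=-2.066
apply F[35]=+10.000 → step 36: x=-1.958, v=-3.553, θ₁=1.456, ω₁=7.538, θ₂=1.510, ω₂=-2.330
apply F[36]=+10.000 → step 37: x=-2.022, v=-2.901, θ₁=1.608, ω₁=7.668, θ₂=1.463, ω₂=-2.240
Max |angle| over trajectory = 1.612 rad; bound = 1.666 → within bound.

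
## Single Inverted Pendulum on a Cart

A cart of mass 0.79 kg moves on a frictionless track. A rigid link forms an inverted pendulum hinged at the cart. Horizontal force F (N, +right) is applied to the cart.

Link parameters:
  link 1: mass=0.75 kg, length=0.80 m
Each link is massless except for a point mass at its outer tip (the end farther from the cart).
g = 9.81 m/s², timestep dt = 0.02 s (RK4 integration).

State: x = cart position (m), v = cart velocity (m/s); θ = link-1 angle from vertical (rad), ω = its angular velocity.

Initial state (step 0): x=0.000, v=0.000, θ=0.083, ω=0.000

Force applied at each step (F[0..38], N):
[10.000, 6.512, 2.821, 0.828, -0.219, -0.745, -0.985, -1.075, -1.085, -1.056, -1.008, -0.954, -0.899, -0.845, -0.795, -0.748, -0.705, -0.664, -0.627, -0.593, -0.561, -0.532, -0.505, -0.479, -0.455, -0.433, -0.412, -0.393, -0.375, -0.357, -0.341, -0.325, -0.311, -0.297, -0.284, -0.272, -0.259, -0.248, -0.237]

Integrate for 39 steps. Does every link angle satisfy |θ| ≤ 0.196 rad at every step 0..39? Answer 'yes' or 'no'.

Answer: yes

Derivation:
apply F[0]=+10.000 → step 1: x=0.002, v=0.236, θ=0.080, ω=-0.274
apply F[1]=+6.512 → step 2: x=0.009, v=0.386, θ=0.073, ω=-0.442
apply F[2]=+2.821 → step 3: x=0.017, v=0.445, θ=0.064, ω=-0.499
apply F[3]=+0.828 → step 4: x=0.026, v=0.455, θ=0.054, ω=-0.497
apply F[4]=-0.219 → step 5: x=0.035, v=0.441, θ=0.044, ω=-0.467
apply F[5]=-0.745 → step 6: x=0.043, v=0.415, θ=0.035, ω=-0.425
apply F[6]=-0.985 → step 7: x=0.051, v=0.384, θ=0.027, ω=-0.379
apply F[7]=-1.075 → step 8: x=0.059, v=0.353, θ=0.020, ω=-0.334
apply F[8]=-1.085 → step 9: x=0.066, v=0.322, θ=0.014, ω=-0.292
apply F[9]=-1.056 → step 10: x=0.072, v=0.293, θ=0.008, ω=-0.253
apply F[10]=-1.008 → step 11: x=0.077, v=0.267, θ=0.004, ω=-0.218
apply F[11]=-0.954 → step 12: x=0.082, v=0.242, θ=-0.000, ω=-0.187
apply F[12]=-0.899 → step 13: x=0.087, v=0.220, θ=-0.004, ω=-0.160
apply F[13]=-0.845 → step 14: x=0.091, v=0.199, θ=-0.007, ω=-0.136
apply F[14]=-0.795 → step 15: x=0.095, v=0.181, θ=-0.009, ω=-0.114
apply F[15]=-0.748 → step 16: x=0.098, v=0.164, θ=-0.011, ω=-0.096
apply F[16]=-0.705 → step 17: x=0.102, v=0.148, θ=-0.013, ω=-0.079
apply F[17]=-0.664 → step 18: x=0.104, v=0.134, θ=-0.015, ω=-0.065
apply F[18]=-0.627 → step 19: x=0.107, v=0.121, θ=-0.016, ω=-0.052
apply F[19]=-0.593 → step 20: x=0.109, v=0.109, θ=-0.017, ω=-0.041
apply F[20]=-0.561 → step 21: x=0.111, v=0.098, θ=-0.017, ω=-0.032
apply F[21]=-0.532 → step 22: x=0.113, v=0.088, θ=-0.018, ω=-0.024
apply F[22]=-0.505 → step 23: x=0.115, v=0.079, θ=-0.018, ω=-0.016
apply F[23]=-0.479 → step 24: x=0.116, v=0.070, θ=-0.019, ω=-0.010
apply F[24]=-0.455 → step 25: x=0.118, v=0.062, θ=-0.019, ω=-0.005
apply F[25]=-0.433 → step 26: x=0.119, v=0.054, θ=-0.019, ω=0.000
apply F[26]=-0.412 → step 27: x=0.120, v=0.048, θ=-0.019, ω=0.004
apply F[27]=-0.393 → step 28: x=0.121, v=0.041, θ=-0.019, ω=0.008
apply F[28]=-0.375 → step 29: x=0.121, v=0.035, θ=-0.019, ω=0.010
apply F[29]=-0.357 → step 30: x=0.122, v=0.029, θ=-0.018, ω=0.013
apply F[30]=-0.341 → step 31: x=0.123, v=0.024, θ=-0.018, ω=0.015
apply F[31]=-0.325 → step 32: x=0.123, v=0.019, θ=-0.018, ω=0.017
apply F[32]=-0.311 → step 33: x=0.123, v=0.015, θ=-0.017, ω=0.018
apply F[33]=-0.297 → step 34: x=0.124, v=0.010, θ=-0.017, ω=0.019
apply F[34]=-0.284 → step 35: x=0.124, v=0.006, θ=-0.017, ω=0.020
apply F[35]=-0.272 → step 36: x=0.124, v=0.002, θ=-0.016, ω=0.021
apply F[36]=-0.259 → step 37: x=0.124, v=-0.001, θ=-0.016, ω=0.022
apply F[37]=-0.248 → step 38: x=0.124, v=-0.004, θ=-0.015, ω=0.022
apply F[38]=-0.237 → step 39: x=0.124, v=-0.008, θ=-0.015, ω=0.022
Max |angle| over trajectory = 0.083 rad; bound = 0.196 → within bound.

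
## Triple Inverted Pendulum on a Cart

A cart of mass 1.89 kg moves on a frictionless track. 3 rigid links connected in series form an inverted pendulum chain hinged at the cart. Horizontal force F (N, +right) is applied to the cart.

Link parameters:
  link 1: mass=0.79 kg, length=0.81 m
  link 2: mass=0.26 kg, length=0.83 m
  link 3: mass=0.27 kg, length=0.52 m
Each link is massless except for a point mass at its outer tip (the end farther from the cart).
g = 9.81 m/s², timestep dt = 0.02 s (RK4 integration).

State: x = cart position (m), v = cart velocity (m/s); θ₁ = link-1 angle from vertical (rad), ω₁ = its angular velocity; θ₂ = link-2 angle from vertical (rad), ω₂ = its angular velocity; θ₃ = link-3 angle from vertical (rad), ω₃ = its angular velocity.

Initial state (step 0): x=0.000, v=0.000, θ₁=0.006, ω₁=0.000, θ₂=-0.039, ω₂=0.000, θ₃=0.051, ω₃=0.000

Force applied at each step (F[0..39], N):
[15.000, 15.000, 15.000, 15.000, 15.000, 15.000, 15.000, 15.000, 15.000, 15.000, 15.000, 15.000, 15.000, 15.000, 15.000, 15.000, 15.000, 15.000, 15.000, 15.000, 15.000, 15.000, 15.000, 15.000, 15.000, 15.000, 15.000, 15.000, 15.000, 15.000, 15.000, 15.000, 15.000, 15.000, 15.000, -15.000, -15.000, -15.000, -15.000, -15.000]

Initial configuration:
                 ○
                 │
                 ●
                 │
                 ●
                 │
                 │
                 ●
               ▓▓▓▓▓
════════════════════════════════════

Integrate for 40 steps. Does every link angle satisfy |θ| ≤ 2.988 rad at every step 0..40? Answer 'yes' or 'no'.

apply F[0]=+15.000 → step 1: x=0.002, v=0.158, θ₁=0.004, ω₁=-0.187, θ₂=-0.039, ω₂=-0.039, θ₃=0.052, ω₃=0.069
apply F[1]=+15.000 → step 2: x=0.006, v=0.317, θ₁=-0.001, ω₁=-0.375, θ₂=-0.041, ω₂=-0.078, θ₃=0.054, ω₃=0.139
apply F[2]=+15.000 → step 3: x=0.014, v=0.476, θ₁=-0.011, ω₁=-0.568, θ₂=-0.042, ω₂=-0.114, θ₃=0.057, ω₃=0.210
apply F[3]=+15.000 → step 4: x=0.025, v=0.637, θ₁=-0.024, ω₁=-0.767, θ₂=-0.045, ω₂=-0.148, θ₃=0.062, ω₃=0.285
apply F[4]=+15.000 → step 5: x=0.040, v=0.800, θ₁=-0.042, ω₁=-0.973, θ₂=-0.048, ω₂=-0.177, θ₃=0.069, ω₃=0.361
apply F[5]=+15.000 → step 6: x=0.057, v=0.964, θ₁=-0.063, ω₁=-1.189, θ₂=-0.052, ω₂=-0.201, θ₃=0.077, ω₃=0.440
apply F[6]=+15.000 → step 7: x=0.078, v=1.131, θ₁=-0.089, ω₁=-1.416, θ₂=-0.056, ω₂=-0.220, θ₃=0.086, ω₃=0.520
apply F[7]=+15.000 → step 8: x=0.103, v=1.300, θ₁=-0.120, ω₁=-1.653, θ₂=-0.061, ω₂=-0.232, θ₃=0.097, ω₃=0.598
apply F[8]=+15.000 → step 9: x=0.130, v=1.470, θ₁=-0.155, ω₁=-1.901, θ₂=-0.066, ω₂=-0.237, θ₃=0.110, ω₃=0.672
apply F[9]=+15.000 → step 10: x=0.161, v=1.640, θ₁=-0.196, ω₁=-2.158, θ₂=-0.070, ω₂=-0.236, θ₃=0.124, ω₃=0.736
apply F[10]=+15.000 → step 11: x=0.196, v=1.809, θ₁=-0.242, ω₁=-2.421, θ₂=-0.075, ω₂=-0.232, θ₃=0.139, ω₃=0.785
apply F[11]=+15.000 → step 12: x=0.234, v=1.974, θ₁=-0.293, ω₁=-2.687, θ₂=-0.080, ω₂=-0.226, θ₃=0.155, ω₃=0.813
apply F[12]=+15.000 → step 13: x=0.275, v=2.134, θ₁=-0.349, ω₁=-2.951, θ₂=-0.084, ω₂=-0.223, θ₃=0.172, ω₃=0.815
apply F[13]=+15.000 → step 14: x=0.319, v=2.285, θ₁=-0.411, ω₁=-3.208, θ₂=-0.089, ω₂=-0.230, θ₃=0.188, ω₃=0.787
apply F[14]=+15.000 → step 15: x=0.366, v=2.427, θ₁=-0.477, ω₁=-3.453, θ₂=-0.093, ω₂=-0.251, θ₃=0.203, ω₃=0.727
apply F[15]=+15.000 → step 16: x=0.416, v=2.555, θ₁=-0.549, ω₁=-3.684, θ₂=-0.099, ω₂=-0.294, θ₃=0.217, ω₃=0.635
apply F[16]=+15.000 → step 17: x=0.468, v=2.670, θ₁=-0.625, ω₁=-3.899, θ₂=-0.105, ω₂=-0.364, θ₃=0.228, ω₃=0.514
apply F[17]=+15.000 → step 18: x=0.523, v=2.769, θ₁=-0.705, ω₁=-4.097, θ₂=-0.114, ω₂=-0.465, θ₃=0.237, ω₃=0.368
apply F[18]=+15.000 → step 19: x=0.579, v=2.853, θ₁=-0.789, ω₁=-4.278, θ₂=-0.124, ω₂=-0.601, θ₃=0.243, ω₃=0.201
apply F[19]=+15.000 → step 20: x=0.637, v=2.922, θ₁=-0.876, ω₁=-4.446, θ₂=-0.138, ω₂=-0.774, θ₃=0.245, ω₃=0.018
apply F[20]=+15.000 → step 21: x=0.696, v=2.975, θ₁=-0.966, ω₁=-4.602, θ₂=-0.155, ω₂=-0.984, θ₃=0.243, ω₃=-0.179
apply F[21]=+15.000 → step 22: x=0.756, v=3.012, θ₁=-1.060, ω₁=-4.748, θ₂=-0.177, ω₂=-1.231, θ₃=0.238, ω₃=-0.388
apply F[22]=+15.000 → step 23: x=0.816, v=3.035, θ₁=-1.156, ω₁=-4.887, θ₂=-0.205, ω₂=-1.515, θ₃=0.228, ω₃=-0.610
apply F[23]=+15.000 → step 24: x=0.877, v=3.042, θ₁=-1.255, ω₁=-5.019, θ₂=-0.238, ω₂=-1.833, θ₃=0.213, ω₃=-0.847
apply F[24]=+15.000 → step 25: x=0.938, v=3.036, θ₁=-1.357, ω₁=-5.145, θ₂=-0.278, ω₂=-2.185, θ₃=0.194, ω₃=-1.104
apply F[25]=+15.000 → step 26: x=0.998, v=3.015, θ₁=-1.461, ω₁=-5.265, θ₂=-0.326, ω₂=-2.568, θ₃=0.169, ω₃=-1.388
apply F[26]=+15.000 → step 27: x=1.058, v=2.982, θ₁=-1.567, ω₁=-5.377, θ₂=-0.381, ω₂=-2.980, θ₃=0.138, ω₃=-1.708
apply F[27]=+15.000 → step 28: x=1.117, v=2.938, θ₁=-1.676, ω₁=-5.479, θ₂=-0.445, ω₂=-3.416, θ₃=0.100, ω₃=-2.076
apply F[28]=+15.000 → step 29: x=1.176, v=2.884, θ₁=-1.786, ω₁=-5.566, θ₂=-0.518, ω₂=-3.871, θ₃=0.055, ω₃=-2.506
apply F[29]=+15.000 → step 30: x=1.233, v=2.823, θ₁=-1.899, ω₁=-5.632, θ₂=-0.600, ω₂=-4.340, θ₃=-0.000, ω₃=-3.017
apply F[30]=+15.000 → step 31: x=1.289, v=2.758, θ₁=-2.012, ω₁=-5.670, θ₂=-0.692, ω₂=-4.813, θ₃=-0.067, ω₃=-3.627
apply F[31]=+15.000 → step 32: x=1.343, v=2.693, θ₁=-2.125, ω₁=-5.669, θ₂=-0.793, ω₂=-5.278, θ₃=-0.146, ω₃=-4.356
apply F[32]=+15.000 → step 33: x=1.396, v=2.633, θ₁=-2.238, ω₁=-5.617, θ₂=-0.903, ω₂=-5.716, θ₃=-0.242, ω₃=-5.224
apply F[33]=+15.000 → step 34: x=1.449, v=2.585, θ₁=-2.349, ω₁=-5.497, θ₂=-1.021, ω₂=-6.105, θ₃=-0.356, ω₃=-6.246
apply F[34]=+15.000 → step 35: x=1.500, v=2.553, θ₁=-2.457, ω₁=-5.294, θ₂=-1.146, ω₂=-6.415, θ₃=-0.493, ω₃=-7.431
apply F[35]=-15.000 → step 36: x=1.548, v=2.262, θ₁=-2.563, ω₁=-5.293, θ₂=-1.275, ω₂=-6.467, θ₃=-0.654, ω₃=-8.703
apply F[36]=-15.000 → step 37: x=1.590, v=1.978, θ₁=-2.669, ω₁=-5.218, θ₂=-1.405, ω₂=-6.477, θ₃=-0.842, ω₃=-10.085
apply F[37]=-15.000 → step 38: x=1.627, v=1.707, θ₁=-2.771, ω₁=-5.035, θ₂=-1.534, ω₂=-6.451, θ₃=-1.058, ω₃=-11.539
apply F[38]=-15.000 → step 39: x=1.659, v=1.457, θ₁=-2.869, ω₁=-4.706, θ₂=-1.663, ω₂=-6.437, θ₃=-1.303, ω₃=-12.969
apply F[39]=-15.000 → step 40: x=1.686, v=1.229, θ₁=-2.958, ω₁=-4.198, θ₂=-1.792, ω₂=-6.555, θ₃=-1.575, ω₃=-14.181
Max |angle| over trajectory = 2.958 rad; bound = 2.988 → within bound.

Answer: yes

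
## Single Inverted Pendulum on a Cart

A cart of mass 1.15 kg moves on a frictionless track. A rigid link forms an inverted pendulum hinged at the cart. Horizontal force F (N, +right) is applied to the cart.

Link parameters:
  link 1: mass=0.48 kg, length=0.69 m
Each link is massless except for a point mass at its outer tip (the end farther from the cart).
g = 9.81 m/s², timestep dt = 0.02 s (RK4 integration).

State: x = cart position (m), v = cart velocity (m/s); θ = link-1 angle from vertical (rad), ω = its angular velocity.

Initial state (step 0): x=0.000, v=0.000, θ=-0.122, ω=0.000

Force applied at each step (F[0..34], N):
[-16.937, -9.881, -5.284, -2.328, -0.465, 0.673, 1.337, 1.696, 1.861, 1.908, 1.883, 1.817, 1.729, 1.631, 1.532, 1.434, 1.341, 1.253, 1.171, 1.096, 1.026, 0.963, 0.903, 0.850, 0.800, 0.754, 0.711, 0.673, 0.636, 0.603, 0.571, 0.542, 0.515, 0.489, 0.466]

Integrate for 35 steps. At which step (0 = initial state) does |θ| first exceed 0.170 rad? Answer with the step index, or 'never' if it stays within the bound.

Answer: never

Derivation:
apply F[0]=-16.937 → step 1: x=-0.003, v=-0.283, θ=-0.118, ω=0.373
apply F[1]=-9.881 → step 2: x=-0.010, v=-0.445, θ=-0.109, ω=0.574
apply F[2]=-5.284 → step 3: x=-0.020, v=-0.528, θ=-0.096, ω=0.665
apply F[3]=-2.328 → step 4: x=-0.031, v=-0.562, θ=-0.083, ω=0.687
apply F[4]=-0.465 → step 5: x=-0.042, v=-0.564, θ=-0.069, ω=0.669
apply F[5]=+0.673 → step 6: x=-0.053, v=-0.547, θ=-0.056, ω=0.627
apply F[6]=+1.337 → step 7: x=-0.064, v=-0.520, θ=-0.044, ω=0.573
apply F[7]=+1.696 → step 8: x=-0.074, v=-0.487, θ=-0.034, ω=0.515
apply F[8]=+1.861 → step 9: x=-0.083, v=-0.453, θ=-0.024, ω=0.457
apply F[9]=+1.908 → step 10: x=-0.092, v=-0.418, θ=-0.015, ω=0.401
apply F[10]=+1.883 → step 11: x=-0.100, v=-0.384, θ=-0.008, ω=0.349
apply F[11]=+1.817 → step 12: x=-0.107, v=-0.352, θ=-0.001, ω=0.301
apply F[12]=+1.729 → step 13: x=-0.114, v=-0.322, θ=0.004, ω=0.258
apply F[13]=+1.631 → step 14: x=-0.120, v=-0.294, θ=0.009, ω=0.220
apply F[14]=+1.532 → step 15: x=-0.126, v=-0.269, θ=0.013, ω=0.186
apply F[15]=+1.434 → step 16: x=-0.131, v=-0.245, θ=0.017, ω=0.155
apply F[16]=+1.341 → step 17: x=-0.136, v=-0.223, θ=0.019, ω=0.129
apply F[17]=+1.253 → step 18: x=-0.140, v=-0.203, θ=0.022, ω=0.106
apply F[18]=+1.171 → step 19: x=-0.144, v=-0.185, θ=0.024, ω=0.085
apply F[19]=+1.096 → step 20: x=-0.147, v=-0.167, θ=0.025, ω=0.067
apply F[20]=+1.026 → step 21: x=-0.151, v=-0.152, θ=0.026, ω=0.052
apply F[21]=+0.963 → step 22: x=-0.153, v=-0.137, θ=0.027, ω=0.039
apply F[22]=+0.903 → step 23: x=-0.156, v=-0.124, θ=0.028, ω=0.027
apply F[23]=+0.850 → step 24: x=-0.158, v=-0.111, θ=0.028, ω=0.017
apply F[24]=+0.800 → step 25: x=-0.160, v=-0.100, θ=0.029, ω=0.008
apply F[25]=+0.754 → step 26: x=-0.162, v=-0.089, θ=0.029, ω=0.001
apply F[26]=+0.711 → step 27: x=-0.164, v=-0.079, θ=0.029, ω=-0.006
apply F[27]=+0.673 → step 28: x=-0.166, v=-0.070, θ=0.028, ω=-0.011
apply F[28]=+0.636 → step 29: x=-0.167, v=-0.061, θ=0.028, ω=-0.016
apply F[29]=+0.603 → step 30: x=-0.168, v=-0.053, θ=0.028, ω=-0.020
apply F[30]=+0.571 → step 31: x=-0.169, v=-0.045, θ=0.027, ω=-0.023
apply F[31]=+0.542 → step 32: x=-0.170, v=-0.038, θ=0.027, ω=-0.026
apply F[32]=+0.515 → step 33: x=-0.170, v=-0.031, θ=0.026, ω=-0.028
apply F[33]=+0.489 → step 34: x=-0.171, v=-0.025, θ=0.026, ω=-0.030
apply F[34]=+0.466 → step 35: x=-0.171, v=-0.019, θ=0.025, ω=-0.031
max |θ| = 0.122 ≤ 0.170 over all 36 states.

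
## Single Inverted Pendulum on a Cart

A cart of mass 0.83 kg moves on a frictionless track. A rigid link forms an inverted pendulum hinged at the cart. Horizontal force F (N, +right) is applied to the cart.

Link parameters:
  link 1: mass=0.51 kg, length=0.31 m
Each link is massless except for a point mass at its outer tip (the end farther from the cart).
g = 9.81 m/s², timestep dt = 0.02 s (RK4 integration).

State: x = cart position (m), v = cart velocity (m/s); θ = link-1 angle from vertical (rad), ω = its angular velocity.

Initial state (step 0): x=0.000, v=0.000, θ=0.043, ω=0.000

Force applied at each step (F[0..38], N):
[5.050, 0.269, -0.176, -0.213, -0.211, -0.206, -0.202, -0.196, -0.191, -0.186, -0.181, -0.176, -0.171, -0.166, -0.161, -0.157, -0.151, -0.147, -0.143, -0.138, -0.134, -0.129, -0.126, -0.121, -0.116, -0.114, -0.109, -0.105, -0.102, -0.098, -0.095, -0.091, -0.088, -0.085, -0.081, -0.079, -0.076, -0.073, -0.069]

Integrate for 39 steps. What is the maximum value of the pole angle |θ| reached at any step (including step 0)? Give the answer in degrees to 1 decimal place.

Answer: 2.5°

Derivation:
apply F[0]=+5.050 → step 1: x=0.001, v=0.117, θ=0.040, ω=-0.349
apply F[1]=+0.269 → step 2: x=0.004, v=0.119, θ=0.033, ω=-0.333
apply F[2]=-0.176 → step 3: x=0.006, v=0.111, θ=0.026, ω=-0.289
apply F[3]=-0.213 → step 4: x=0.008, v=0.103, θ=0.021, ω=-0.249
apply F[4]=-0.211 → step 5: x=0.010, v=0.096, θ=0.017, ω=-0.213
apply F[5]=-0.206 → step 6: x=0.012, v=0.089, θ=0.013, ω=-0.182
apply F[6]=-0.202 → step 7: x=0.013, v=0.083, θ=0.009, ω=-0.156
apply F[7]=-0.196 → step 8: x=0.015, v=0.077, θ=0.006, ω=-0.132
apply F[8]=-0.191 → step 9: x=0.017, v=0.072, θ=0.004, ω=-0.112
apply F[9]=-0.186 → step 10: x=0.018, v=0.067, θ=0.002, ω=-0.095
apply F[10]=-0.181 → step 11: x=0.019, v=0.063, θ=0.000, ω=-0.080
apply F[11]=-0.176 → step 12: x=0.020, v=0.058, θ=-0.001, ω=-0.067
apply F[12]=-0.171 → step 13: x=0.022, v=0.055, θ=-0.003, ω=-0.056
apply F[13]=-0.166 → step 14: x=0.023, v=0.051, θ=-0.004, ω=-0.046
apply F[14]=-0.161 → step 15: x=0.024, v=0.048, θ=-0.005, ω=-0.038
apply F[15]=-0.157 → step 16: x=0.025, v=0.044, θ=-0.005, ω=-0.031
apply F[16]=-0.151 → step 17: x=0.025, v=0.041, θ=-0.006, ω=-0.025
apply F[17]=-0.147 → step 18: x=0.026, v=0.039, θ=-0.006, ω=-0.019
apply F[18]=-0.143 → step 19: x=0.027, v=0.036, θ=-0.007, ω=-0.015
apply F[19]=-0.138 → step 20: x=0.028, v=0.033, θ=-0.007, ω=-0.011
apply F[20]=-0.134 → step 21: x=0.028, v=0.031, θ=-0.007, ω=-0.008
apply F[21]=-0.129 → step 22: x=0.029, v=0.029, θ=-0.007, ω=-0.005
apply F[22]=-0.126 → step 23: x=0.029, v=0.026, θ=-0.007, ω=-0.002
apply F[23]=-0.121 → step 24: x=0.030, v=0.024, θ=-0.007, ω=-0.000
apply F[24]=-0.116 → step 25: x=0.030, v=0.023, θ=-0.007, ω=0.002
apply F[25]=-0.114 → step 26: x=0.031, v=0.021, θ=-0.007, ω=0.003
apply F[26]=-0.109 → step 27: x=0.031, v=0.019, θ=-0.007, ω=0.004
apply F[27]=-0.105 → step 28: x=0.032, v=0.017, θ=-0.007, ω=0.005
apply F[28]=-0.102 → step 29: x=0.032, v=0.016, θ=-0.007, ω=0.006
apply F[29]=-0.098 → step 30: x=0.032, v=0.014, θ=-0.007, ω=0.007
apply F[30]=-0.095 → step 31: x=0.032, v=0.013, θ=-0.007, ω=0.007
apply F[31]=-0.091 → step 32: x=0.033, v=0.011, θ=-0.006, ω=0.008
apply F[32]=-0.088 → step 33: x=0.033, v=0.010, θ=-0.006, ω=0.008
apply F[33]=-0.085 → step 34: x=0.033, v=0.008, θ=-0.006, ω=0.008
apply F[34]=-0.081 → step 35: x=0.033, v=0.007, θ=-0.006, ω=0.009
apply F[35]=-0.079 → step 36: x=0.033, v=0.006, θ=-0.006, ω=0.009
apply F[36]=-0.076 → step 37: x=0.034, v=0.005, θ=-0.006, ω=0.009
apply F[37]=-0.073 → step 38: x=0.034, v=0.004, θ=-0.005, ω=0.009
apply F[38]=-0.069 → step 39: x=0.034, v=0.003, θ=-0.005, ω=0.009
Max |angle| over trajectory = 0.043 rad = 2.5°.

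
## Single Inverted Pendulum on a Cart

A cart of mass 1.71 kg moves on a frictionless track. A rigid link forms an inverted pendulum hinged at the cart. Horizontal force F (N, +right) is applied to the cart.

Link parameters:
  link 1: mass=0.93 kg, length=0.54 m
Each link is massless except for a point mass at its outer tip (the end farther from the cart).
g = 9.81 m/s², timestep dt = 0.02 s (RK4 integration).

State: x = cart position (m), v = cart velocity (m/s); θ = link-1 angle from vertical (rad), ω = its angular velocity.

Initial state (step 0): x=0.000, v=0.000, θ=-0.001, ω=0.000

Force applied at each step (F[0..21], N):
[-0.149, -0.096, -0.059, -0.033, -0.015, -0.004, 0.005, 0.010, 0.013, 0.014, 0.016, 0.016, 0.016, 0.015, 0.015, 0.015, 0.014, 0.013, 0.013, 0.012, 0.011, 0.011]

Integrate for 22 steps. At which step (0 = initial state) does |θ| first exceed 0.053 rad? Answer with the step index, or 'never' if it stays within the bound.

apply F[0]=-0.149 → step 1: x=-0.000, v=-0.002, θ=-0.001, ω=0.003
apply F[1]=-0.096 → step 2: x=-0.000, v=-0.003, θ=-0.001, ω=0.004
apply F[2]=-0.059 → step 3: x=-0.000, v=-0.003, θ=-0.001, ω=0.005
apply F[3]=-0.033 → step 4: x=-0.000, v=-0.004, θ=-0.001, ω=0.005
apply F[4]=-0.015 → step 5: x=-0.000, v=-0.004, θ=-0.001, ω=0.005
apply F[5]=-0.004 → step 6: x=-0.000, v=-0.004, θ=-0.001, ω=0.005
apply F[6]=+0.005 → step 7: x=-0.000, v=-0.004, θ=-0.000, ω=0.005
apply F[7]=+0.010 → step 8: x=-0.000, v=-0.003, θ=-0.000, ω=0.004
apply F[8]=+0.013 → step 9: x=-0.001, v=-0.003, θ=-0.000, ω=0.004
apply F[9]=+0.014 → step 10: x=-0.001, v=-0.003, θ=-0.000, ω=0.003
apply F[10]=+0.016 → step 11: x=-0.001, v=-0.003, θ=-0.000, ω=0.003
apply F[11]=+0.016 → step 12: x=-0.001, v=-0.003, θ=-0.000, ω=0.003
apply F[12]=+0.016 → step 13: x=-0.001, v=-0.002, θ=0.000, ω=0.002
apply F[13]=+0.015 → step 14: x=-0.001, v=-0.002, θ=0.000, ω=0.002
apply F[14]=+0.015 → step 15: x=-0.001, v=-0.002, θ=0.000, ω=0.002
apply F[15]=+0.015 → step 16: x=-0.001, v=-0.002, θ=0.000, ω=0.001
apply F[16]=+0.014 → step 17: x=-0.001, v=-0.002, θ=0.000, ω=0.001
apply F[17]=+0.013 → step 18: x=-0.001, v=-0.002, θ=0.000, ω=0.001
apply F[18]=+0.013 → step 19: x=-0.001, v=-0.002, θ=0.000, ω=0.001
apply F[19]=+0.012 → step 20: x=-0.001, v=-0.001, θ=0.000, ω=0.001
apply F[20]=+0.011 → step 21: x=-0.001, v=-0.001, θ=0.000, ω=0.000
apply F[21]=+0.011 → step 22: x=-0.001, v=-0.001, θ=0.000, ω=0.000
max |θ| = 0.001 ≤ 0.053 over all 23 states.

Answer: never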